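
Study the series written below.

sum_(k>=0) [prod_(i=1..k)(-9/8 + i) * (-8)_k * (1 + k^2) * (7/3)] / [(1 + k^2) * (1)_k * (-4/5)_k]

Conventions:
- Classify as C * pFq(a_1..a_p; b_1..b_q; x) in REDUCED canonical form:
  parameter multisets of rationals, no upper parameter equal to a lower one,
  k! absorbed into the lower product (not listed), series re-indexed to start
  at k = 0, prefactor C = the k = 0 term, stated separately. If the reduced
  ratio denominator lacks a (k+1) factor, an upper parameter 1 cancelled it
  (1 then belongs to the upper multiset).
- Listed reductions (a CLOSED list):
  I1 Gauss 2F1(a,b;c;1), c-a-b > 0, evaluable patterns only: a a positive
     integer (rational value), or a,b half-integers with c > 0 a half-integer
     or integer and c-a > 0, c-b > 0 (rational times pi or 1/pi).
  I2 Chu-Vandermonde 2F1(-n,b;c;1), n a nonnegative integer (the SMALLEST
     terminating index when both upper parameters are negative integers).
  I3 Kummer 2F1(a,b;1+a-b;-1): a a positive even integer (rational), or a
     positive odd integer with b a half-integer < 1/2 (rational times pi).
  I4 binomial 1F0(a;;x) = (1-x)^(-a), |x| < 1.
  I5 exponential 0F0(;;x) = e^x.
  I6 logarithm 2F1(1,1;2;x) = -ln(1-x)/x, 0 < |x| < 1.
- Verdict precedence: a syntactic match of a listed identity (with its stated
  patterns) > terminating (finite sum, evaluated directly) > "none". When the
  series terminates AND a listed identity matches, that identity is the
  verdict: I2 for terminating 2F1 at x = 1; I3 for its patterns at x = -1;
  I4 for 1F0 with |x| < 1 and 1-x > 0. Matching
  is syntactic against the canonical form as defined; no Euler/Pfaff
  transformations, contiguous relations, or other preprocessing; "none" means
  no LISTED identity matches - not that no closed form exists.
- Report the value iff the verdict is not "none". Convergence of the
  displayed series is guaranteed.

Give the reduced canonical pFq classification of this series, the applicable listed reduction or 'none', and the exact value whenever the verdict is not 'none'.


This is 7/3 * 2F1(-8, -1/8; -4/5; 1) in reduced canonical form. Verdict: Chu-Vandermonde (I2) fires (terminating 2F1 at x = 1 with n = 8, b = -1/8, c = -4/5). Exact value: 17922653469/4294967296.

The tell: t_0 = 7/3 here, and (1)_k (C = 7/3, x = 1) is k! itself.
Consecutive-term ratio: r(k) = 1 * (k-8) (k-1/8) / [(k-4/5) (k+1)] - rational in k, leading ratio 1; with t_0 = 7/3, classification follows.


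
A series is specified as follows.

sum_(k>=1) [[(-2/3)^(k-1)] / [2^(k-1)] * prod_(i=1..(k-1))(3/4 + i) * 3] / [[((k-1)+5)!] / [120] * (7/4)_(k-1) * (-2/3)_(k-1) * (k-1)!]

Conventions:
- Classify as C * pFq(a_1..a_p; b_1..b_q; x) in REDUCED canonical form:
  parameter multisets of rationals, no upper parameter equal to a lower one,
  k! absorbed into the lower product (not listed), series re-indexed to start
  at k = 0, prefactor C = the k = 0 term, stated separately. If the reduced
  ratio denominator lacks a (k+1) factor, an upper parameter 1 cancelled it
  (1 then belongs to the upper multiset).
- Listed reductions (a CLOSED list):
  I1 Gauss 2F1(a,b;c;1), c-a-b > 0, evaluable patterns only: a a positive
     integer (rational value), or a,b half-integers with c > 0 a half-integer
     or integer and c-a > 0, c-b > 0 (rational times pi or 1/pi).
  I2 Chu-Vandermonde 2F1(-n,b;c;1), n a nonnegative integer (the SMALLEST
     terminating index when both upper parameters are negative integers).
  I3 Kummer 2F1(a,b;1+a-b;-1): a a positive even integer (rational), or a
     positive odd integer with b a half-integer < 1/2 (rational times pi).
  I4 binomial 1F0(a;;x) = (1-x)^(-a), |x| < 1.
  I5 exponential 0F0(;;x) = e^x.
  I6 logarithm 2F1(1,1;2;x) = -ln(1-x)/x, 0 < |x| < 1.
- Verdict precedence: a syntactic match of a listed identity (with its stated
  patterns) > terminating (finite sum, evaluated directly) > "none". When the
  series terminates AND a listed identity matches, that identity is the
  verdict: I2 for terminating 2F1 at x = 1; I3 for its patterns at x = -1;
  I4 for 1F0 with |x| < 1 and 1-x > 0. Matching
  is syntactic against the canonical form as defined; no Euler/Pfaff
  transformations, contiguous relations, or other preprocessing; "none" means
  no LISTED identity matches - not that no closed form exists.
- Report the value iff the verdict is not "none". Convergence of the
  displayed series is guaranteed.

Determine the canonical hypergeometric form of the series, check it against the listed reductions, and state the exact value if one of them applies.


Key step: from the first term 3: the parameter 7/4 appears in both the upper and lower lists and cancels.
Ratio: r(k) = (-1/3) * 1 / [(k-2/3) (k+6) (k+1)] ; factor over Q: parameters, x = (-1/3), and C = 3.

This is 3 * 0F2(-; -2/3, 6; -1/3) in reduced canonical form. Verdict: none. Every listed pattern misses the 0F2 form at -1/3, upper {-}.


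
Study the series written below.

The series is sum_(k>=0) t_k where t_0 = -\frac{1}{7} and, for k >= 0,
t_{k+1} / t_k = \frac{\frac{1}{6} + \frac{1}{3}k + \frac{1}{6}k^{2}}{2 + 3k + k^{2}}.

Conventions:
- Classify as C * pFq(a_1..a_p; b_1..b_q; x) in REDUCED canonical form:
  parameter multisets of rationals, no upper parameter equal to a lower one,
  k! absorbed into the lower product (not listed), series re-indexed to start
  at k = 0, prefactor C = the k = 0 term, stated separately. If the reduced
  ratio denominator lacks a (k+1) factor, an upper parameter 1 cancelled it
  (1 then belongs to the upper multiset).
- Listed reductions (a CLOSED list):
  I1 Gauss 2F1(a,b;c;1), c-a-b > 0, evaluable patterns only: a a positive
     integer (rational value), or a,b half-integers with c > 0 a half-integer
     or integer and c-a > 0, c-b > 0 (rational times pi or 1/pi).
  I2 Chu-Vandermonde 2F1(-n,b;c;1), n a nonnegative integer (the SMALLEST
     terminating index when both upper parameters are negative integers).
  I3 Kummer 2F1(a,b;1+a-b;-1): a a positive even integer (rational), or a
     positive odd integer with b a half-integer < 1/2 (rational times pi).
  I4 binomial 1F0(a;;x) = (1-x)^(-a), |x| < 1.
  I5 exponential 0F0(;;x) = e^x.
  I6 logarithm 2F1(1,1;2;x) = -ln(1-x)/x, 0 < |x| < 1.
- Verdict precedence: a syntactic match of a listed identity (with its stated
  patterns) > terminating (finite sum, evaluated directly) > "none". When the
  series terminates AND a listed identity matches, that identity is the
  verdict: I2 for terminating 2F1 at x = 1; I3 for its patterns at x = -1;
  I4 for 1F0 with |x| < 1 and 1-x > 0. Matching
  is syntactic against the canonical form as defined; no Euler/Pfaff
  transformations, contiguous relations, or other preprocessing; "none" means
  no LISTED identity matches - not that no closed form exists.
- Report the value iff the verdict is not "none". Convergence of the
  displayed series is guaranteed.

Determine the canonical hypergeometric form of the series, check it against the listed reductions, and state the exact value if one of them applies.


Reduced: x = \frac{1}{6}, 2F1, upper = {1, 1}, lower = {2}, C = -\frac{1}{7}. Verdict: the logarithmic series (I6) applies (the logarithm: parameters (1,1;2), x = \frac{1}{6}). Hence: \frac{6}{7} \cdot \ln\left(\frac{5}{6}\right).

Key step: t_0 = -\frac{1}{7} here, and factor the ratio over Q (prefactor -1/7): negated roots = parameters.
Adjacent-term ratio: r(k) = \frac{1}{6} * (k+1) (k+1) / [(k+2) (k+1)] - rational in k. x = \frac{1}{6}; t_0 = -\frac{1}{7}; negate the roots.


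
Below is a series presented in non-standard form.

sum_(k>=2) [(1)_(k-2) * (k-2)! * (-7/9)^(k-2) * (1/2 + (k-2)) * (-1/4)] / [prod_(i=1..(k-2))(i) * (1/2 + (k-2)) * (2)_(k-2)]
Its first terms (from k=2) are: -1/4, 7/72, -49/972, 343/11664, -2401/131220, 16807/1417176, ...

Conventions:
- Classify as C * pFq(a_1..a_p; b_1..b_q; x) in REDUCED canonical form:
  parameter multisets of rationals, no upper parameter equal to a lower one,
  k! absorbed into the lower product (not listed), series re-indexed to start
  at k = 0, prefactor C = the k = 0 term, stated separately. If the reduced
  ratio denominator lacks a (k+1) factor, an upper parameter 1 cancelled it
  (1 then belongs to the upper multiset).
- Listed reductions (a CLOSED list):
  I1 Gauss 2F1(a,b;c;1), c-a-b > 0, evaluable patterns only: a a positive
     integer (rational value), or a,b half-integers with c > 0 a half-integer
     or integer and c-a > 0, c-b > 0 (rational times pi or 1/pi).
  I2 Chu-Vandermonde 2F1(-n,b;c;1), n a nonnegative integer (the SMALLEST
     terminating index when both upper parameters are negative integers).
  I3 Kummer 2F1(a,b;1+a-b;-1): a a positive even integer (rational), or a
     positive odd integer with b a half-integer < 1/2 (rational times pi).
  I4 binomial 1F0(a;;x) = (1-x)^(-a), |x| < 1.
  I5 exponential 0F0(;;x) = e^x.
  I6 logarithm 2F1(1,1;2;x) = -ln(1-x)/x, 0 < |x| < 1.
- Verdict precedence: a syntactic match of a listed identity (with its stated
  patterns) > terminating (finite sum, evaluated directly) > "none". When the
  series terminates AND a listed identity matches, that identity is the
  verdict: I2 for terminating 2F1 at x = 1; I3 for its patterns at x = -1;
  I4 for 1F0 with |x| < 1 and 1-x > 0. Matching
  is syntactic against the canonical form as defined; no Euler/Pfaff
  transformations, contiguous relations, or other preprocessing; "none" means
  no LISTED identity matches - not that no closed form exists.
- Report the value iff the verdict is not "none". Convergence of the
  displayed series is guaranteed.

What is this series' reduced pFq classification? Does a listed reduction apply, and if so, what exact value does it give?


Reduced: x = -7/9, 2F1, upper = {1, 1}, lower = {2}, C = -1/4. Verdict: logarithm (I6) fires (the logarithm: parameters (1,1;2), x = -7/9). Value: (-9/28) * ln(16/9).

The tell: t_0 being -1/4, k + 1/2 divides numerator and denominator alike; C = -1/4, x = -7/9 after cancelling.
Consecutive-term ratio: r(k) = (-7/9) * (k+1) (k+1) / [(k+2) (k+1)] ; factor over Q: parameters, x = (-7/9), and C = -1/4.


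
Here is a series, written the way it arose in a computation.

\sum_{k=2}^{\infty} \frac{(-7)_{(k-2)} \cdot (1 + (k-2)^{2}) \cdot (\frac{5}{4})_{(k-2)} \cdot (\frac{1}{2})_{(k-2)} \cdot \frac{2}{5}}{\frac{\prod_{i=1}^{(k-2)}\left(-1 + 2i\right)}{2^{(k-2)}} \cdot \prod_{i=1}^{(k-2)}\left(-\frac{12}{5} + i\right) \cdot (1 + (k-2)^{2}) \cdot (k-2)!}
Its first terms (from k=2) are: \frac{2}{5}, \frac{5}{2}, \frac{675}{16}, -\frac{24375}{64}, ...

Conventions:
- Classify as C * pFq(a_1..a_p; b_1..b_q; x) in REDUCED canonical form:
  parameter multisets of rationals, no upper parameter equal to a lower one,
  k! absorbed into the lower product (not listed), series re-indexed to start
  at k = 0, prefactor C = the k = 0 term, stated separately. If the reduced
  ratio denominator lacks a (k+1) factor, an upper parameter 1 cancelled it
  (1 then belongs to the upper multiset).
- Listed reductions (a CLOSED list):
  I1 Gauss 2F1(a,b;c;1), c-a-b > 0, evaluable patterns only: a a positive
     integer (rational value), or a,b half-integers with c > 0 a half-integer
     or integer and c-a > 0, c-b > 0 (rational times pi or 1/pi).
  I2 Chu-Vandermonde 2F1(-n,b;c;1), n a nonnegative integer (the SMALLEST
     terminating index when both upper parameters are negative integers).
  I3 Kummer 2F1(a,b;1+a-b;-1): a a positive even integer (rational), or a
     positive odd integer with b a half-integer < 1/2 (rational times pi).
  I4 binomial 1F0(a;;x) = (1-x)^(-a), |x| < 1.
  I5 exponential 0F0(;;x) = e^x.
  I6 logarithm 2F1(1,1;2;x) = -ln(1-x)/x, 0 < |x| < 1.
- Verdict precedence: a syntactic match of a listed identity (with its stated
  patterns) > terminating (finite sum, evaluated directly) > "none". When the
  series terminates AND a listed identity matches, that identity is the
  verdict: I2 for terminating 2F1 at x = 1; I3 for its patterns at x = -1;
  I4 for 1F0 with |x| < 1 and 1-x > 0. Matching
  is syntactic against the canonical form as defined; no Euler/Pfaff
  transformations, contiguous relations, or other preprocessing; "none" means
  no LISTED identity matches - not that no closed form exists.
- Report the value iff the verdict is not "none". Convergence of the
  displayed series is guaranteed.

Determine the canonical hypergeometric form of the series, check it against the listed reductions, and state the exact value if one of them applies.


Canonical form: C = \frac{2}{5} times 2F1 with upper {-7, \frac{5}{4}}, lower {-\frac{7}{5}}, x = 1. Verdict at x = 1: Vandermonde's identity (I2) matches (terminating 2F1 at x = 1 with n = 7, b = 5/4, c = -\frac{7}{5}). Exact value: -\frac{5507601}{30146560}.

Structural cue: from the first term \frac{2}{5}: the lower running product (C = 2/5) is a rising factorial.
Consecutive-term ratio: r(k) = 1 * (k-7) (k+\frac{5}{4}) / [(k-\frac{7}{5}) (k+1)] ; factor over Q: parameters, x = 1, and C = \frac{2}{5}.


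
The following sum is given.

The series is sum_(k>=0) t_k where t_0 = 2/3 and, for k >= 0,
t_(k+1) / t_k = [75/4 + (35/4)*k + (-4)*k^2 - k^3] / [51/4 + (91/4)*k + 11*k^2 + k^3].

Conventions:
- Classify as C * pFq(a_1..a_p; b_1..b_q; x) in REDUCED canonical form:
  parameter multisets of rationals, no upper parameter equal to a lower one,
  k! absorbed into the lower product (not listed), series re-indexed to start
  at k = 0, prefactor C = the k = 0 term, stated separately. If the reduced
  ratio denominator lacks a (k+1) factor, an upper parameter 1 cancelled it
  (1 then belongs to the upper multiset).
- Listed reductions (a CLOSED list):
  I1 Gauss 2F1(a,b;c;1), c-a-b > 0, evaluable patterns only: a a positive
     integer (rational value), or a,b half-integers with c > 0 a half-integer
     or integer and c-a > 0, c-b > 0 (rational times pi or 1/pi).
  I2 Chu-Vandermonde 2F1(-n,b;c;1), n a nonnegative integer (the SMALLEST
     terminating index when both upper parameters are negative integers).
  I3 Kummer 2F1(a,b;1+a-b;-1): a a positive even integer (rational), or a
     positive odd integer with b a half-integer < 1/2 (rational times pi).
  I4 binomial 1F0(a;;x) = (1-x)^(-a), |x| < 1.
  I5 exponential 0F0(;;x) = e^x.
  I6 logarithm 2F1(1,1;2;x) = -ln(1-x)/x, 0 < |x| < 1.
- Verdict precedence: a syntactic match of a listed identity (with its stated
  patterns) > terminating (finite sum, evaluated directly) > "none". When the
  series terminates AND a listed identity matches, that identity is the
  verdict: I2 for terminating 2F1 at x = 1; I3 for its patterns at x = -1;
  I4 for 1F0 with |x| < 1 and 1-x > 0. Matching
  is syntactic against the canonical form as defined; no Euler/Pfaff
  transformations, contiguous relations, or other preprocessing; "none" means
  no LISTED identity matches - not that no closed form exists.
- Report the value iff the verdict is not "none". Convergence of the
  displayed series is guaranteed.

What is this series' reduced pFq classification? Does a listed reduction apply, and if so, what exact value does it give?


At argument -1: a 2F1 with upper {-5/2, 5}, lower {17/2}, scaled by C = 2/3. Verdict (x = -1): Kummer's theorem (I3) applies (x = -1; c = 17/2 equals 1+a-b for upper {-5/2, 5}: listed pattern). Exact value: (45045/65536) * pi.

Structural cue: with t_0 = 2/3, the ratio is unreduced: k + 3/2 divides both sides (C = 2/3).
Adjacent-term ratio: r(k) = (-1) * (k-5/2) (k+5) / [(k+17/2) (k+1)] - poly over poly, x = (-1) from leading terms; C = 2/3 at k = 0.


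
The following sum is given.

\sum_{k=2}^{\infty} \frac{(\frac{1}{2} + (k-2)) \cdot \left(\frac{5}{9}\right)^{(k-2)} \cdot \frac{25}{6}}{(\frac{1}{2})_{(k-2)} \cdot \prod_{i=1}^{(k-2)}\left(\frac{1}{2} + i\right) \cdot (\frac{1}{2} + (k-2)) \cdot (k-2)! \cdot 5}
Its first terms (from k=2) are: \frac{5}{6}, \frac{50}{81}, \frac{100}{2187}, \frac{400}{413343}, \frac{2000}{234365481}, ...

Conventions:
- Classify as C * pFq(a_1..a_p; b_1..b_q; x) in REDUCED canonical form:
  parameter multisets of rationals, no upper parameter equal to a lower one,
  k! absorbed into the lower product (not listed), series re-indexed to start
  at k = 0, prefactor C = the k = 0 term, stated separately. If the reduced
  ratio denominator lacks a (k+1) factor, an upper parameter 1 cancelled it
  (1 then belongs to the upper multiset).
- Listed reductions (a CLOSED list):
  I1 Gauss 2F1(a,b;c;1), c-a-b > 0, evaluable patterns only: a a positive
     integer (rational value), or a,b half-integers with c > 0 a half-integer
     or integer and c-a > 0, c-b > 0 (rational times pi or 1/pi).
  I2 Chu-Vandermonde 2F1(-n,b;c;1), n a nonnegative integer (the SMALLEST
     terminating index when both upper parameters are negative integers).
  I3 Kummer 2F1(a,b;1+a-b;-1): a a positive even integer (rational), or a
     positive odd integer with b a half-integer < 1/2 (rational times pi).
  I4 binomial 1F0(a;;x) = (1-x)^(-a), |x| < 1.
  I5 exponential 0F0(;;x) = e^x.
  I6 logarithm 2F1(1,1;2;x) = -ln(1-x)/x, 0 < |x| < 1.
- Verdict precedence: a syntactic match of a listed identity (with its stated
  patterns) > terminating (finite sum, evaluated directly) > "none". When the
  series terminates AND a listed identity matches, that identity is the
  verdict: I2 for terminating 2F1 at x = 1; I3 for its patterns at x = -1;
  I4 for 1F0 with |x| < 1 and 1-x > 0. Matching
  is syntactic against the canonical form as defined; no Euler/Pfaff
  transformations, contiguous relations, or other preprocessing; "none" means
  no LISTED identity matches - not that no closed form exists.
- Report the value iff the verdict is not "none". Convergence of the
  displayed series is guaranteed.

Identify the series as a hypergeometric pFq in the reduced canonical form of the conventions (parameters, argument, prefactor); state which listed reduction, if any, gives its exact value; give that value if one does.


Key step: t_0 being \frac{5}{6}, striking the common factor k + 1/2 reduces the term (C = 5/6, x = 5/9).
Term ratio: r(k) = \frac{5}{9} * 1 / [(k+\frac{1}{2}) (k+\frac{3}{2}) (k+1)] - rational; roots negated = parameters, x = \frac{5}{9}, C = \frac{5}{6}.

Reduced: x = \frac{5}{9}, 0F2, upper = {-}, lower = {\frac{1}{2}, \frac{3}{2}}, C = \frac{5}{6}. Verdict: none here - no I1-I6 shape fits x = \frac{5}{9} with lower {\frac{1}{2}, \frac{3}{2}}.


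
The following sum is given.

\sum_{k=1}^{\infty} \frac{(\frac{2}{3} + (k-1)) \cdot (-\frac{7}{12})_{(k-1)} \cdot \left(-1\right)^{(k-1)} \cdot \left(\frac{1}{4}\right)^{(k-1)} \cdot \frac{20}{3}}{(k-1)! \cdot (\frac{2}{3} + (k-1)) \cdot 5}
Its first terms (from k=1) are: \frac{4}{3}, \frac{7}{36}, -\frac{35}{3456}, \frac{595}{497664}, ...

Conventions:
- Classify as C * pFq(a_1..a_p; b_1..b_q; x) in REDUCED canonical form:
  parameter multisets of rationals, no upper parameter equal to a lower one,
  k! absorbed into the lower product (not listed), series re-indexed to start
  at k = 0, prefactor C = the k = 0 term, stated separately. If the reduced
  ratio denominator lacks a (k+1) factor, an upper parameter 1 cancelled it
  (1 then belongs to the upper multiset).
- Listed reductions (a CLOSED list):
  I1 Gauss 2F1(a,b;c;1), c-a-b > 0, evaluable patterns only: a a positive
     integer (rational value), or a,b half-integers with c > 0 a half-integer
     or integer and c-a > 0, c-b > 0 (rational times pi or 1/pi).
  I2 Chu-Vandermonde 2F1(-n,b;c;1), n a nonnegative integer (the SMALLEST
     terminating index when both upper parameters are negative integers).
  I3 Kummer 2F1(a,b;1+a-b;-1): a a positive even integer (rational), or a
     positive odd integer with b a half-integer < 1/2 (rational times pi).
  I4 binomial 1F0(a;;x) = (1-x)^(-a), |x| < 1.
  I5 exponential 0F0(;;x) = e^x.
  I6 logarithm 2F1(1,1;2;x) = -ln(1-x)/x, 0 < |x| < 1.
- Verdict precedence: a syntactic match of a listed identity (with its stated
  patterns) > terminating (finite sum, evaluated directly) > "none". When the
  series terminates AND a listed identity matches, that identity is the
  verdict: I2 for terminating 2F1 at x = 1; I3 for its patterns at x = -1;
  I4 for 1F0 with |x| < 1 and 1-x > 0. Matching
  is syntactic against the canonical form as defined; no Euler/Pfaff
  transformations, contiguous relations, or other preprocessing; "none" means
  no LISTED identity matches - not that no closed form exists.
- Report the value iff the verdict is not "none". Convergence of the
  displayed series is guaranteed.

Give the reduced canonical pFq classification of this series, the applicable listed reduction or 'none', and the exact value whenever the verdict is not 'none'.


First insight: t_0 being \frac{4}{3}, k + 2/3 divides numerator and denominator alike; prefactor 4/3 after cancelling.
Consecutive-term ratio: r(k) = -\frac{1}{4} * (k-\frac{7}{12}) / [(k+1)] ; factor over Q: parameters, x = -\frac{1}{4}, and C = \frac{4}{3}.

Reduced: x = -\frac{1}{4}, 1F0, upper = {-\frac{7}{12}}, lower = {-}, C = \frac{4}{3}. Verdict: the I4 binomial reduction applies (the 1F0 binomial series: exponent 7/12, x = -\frac{1}{4}). Exact value: \frac{4}{3} \cdot \left(\frac{5}{4}\right)^{\frac{7}{12}}.


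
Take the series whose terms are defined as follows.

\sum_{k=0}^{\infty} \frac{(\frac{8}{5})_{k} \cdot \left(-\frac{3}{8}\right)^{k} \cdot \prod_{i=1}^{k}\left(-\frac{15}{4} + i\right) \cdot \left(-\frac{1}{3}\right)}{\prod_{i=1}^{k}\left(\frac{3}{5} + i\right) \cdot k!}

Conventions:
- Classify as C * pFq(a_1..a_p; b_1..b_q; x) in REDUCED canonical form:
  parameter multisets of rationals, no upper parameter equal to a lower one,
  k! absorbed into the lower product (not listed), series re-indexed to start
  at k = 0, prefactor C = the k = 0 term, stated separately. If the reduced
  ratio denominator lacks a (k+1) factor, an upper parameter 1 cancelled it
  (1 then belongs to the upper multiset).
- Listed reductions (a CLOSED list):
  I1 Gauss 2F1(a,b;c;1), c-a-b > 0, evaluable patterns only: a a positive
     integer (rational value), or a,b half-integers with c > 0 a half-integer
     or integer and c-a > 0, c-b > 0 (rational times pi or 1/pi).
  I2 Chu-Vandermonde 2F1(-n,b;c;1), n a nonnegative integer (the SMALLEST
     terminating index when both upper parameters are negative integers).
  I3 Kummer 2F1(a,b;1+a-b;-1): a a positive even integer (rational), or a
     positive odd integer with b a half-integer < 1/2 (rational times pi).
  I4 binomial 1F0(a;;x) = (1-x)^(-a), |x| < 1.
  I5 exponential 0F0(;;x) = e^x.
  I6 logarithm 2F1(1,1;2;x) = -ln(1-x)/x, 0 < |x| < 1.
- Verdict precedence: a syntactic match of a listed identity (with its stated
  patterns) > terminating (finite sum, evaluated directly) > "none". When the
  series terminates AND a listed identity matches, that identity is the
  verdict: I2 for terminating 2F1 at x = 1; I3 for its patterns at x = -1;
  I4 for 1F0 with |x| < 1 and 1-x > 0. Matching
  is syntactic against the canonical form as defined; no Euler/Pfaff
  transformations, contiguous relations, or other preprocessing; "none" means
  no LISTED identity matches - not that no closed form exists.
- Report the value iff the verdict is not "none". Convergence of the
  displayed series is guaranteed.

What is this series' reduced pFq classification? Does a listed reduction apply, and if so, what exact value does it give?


The series (x = -\frac{3}{8}) is 1F0: upper {-\frac{11}{4}}, lower {-}, prefactor -\frac{1}{3}. Verdict: the binomial series (I4) fires (the 1F0 binomial series: exponent 11/4, x = -\frac{3}{8}). Exact value: \left(-\frac{1}{3}\right) \cdot \left(\frac{11}{8}\right)^{\frac{11}{4}}.

Key observation: t_0 being -\frac{1}{3}, the parameter 8/5 appears in both the upper and lower lists and cancels.
Adjacent-term ratio: r(k) = -\frac{3}{8} * (k-\frac{11}{4}) / [(k+1)] - rational; roots negated = parameters, x = -\frac{3}{8}, C = -\frac{1}{3}.


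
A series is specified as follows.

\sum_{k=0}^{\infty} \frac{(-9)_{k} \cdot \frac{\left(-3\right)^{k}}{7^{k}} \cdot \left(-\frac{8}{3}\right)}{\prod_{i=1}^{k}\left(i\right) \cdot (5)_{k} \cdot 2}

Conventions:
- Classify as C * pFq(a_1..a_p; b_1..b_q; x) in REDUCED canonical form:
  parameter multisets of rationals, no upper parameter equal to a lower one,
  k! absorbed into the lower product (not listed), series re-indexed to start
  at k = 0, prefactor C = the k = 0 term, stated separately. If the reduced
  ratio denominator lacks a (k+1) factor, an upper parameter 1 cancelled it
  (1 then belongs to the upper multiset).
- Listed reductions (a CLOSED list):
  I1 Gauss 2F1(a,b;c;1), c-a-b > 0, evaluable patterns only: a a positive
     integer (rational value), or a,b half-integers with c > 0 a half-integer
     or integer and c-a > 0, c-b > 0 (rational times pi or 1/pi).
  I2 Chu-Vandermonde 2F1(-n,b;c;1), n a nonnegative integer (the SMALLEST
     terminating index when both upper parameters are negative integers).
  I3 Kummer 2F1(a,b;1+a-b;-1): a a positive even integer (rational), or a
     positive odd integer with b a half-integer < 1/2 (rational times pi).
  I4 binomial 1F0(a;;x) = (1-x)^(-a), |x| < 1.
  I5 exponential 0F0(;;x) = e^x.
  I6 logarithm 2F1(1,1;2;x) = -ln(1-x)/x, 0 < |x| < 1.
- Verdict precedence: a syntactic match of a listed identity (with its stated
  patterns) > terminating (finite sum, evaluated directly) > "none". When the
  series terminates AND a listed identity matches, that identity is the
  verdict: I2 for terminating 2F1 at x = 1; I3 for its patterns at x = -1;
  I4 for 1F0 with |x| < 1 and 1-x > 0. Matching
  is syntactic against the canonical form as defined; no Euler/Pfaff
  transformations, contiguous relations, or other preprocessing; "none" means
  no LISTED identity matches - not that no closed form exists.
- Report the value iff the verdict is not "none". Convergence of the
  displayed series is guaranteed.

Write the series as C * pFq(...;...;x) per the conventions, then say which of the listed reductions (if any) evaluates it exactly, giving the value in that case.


x = -\frac{3}{7} here; the reduced form reads 1F1, upper {-9}, lower {5}, C = -\frac{4}{3}. Verdict: terminating. With -9 upstairs the series is a 10-term polynomial sum; evaluated term by term. Hence: -\frac{130939627707419}{48472752728400}.

The tell: t_0 being -\frac{4}{3}, the two geometric factors (C = -4/3) combine into one argument.
Term ratio: r(k) = -\frac{3}{7} * (k-9) / [(k+5) (k+1)] - poly over poly, x = -\frac{3}{7} from leading terms; C = -\frac{4}{3} at k = 0.


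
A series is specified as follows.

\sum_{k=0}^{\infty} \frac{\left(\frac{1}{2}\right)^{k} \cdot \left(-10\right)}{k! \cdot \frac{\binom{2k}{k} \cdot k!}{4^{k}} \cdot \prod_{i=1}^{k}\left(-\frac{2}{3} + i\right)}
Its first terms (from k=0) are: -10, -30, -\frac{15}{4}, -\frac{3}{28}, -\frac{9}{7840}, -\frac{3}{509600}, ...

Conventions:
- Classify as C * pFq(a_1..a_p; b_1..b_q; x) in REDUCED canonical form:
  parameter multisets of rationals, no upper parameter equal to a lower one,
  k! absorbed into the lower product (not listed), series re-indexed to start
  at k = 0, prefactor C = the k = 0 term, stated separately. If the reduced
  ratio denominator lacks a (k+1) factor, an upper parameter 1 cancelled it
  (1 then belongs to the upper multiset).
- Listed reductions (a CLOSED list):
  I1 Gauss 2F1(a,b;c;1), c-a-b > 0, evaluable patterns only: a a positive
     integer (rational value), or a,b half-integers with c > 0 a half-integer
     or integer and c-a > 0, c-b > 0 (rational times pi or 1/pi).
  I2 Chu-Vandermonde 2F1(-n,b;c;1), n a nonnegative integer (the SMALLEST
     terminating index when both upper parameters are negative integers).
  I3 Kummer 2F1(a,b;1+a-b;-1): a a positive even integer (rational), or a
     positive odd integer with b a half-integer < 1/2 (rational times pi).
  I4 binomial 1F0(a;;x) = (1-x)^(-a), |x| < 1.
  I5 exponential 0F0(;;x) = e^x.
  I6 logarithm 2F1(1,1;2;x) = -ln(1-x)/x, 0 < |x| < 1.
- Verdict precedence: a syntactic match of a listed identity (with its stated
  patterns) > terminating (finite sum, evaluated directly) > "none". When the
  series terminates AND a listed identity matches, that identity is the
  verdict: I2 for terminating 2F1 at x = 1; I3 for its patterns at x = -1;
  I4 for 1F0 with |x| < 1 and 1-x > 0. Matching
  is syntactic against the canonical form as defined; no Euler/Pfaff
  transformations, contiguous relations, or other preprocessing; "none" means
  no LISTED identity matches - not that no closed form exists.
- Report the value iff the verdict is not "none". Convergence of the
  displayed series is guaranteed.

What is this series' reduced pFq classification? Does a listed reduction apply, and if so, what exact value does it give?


Reduced: x = \frac{1}{2}, 0F2, upper = {-}, lower = {\frac{1}{3}, \frac{1}{2}}, C = -10. Verdict: none here - no I1-I6 shape fits x = \frac{1}{2} with lower {\frac{1}{3}, \frac{1}{2}}.

First insight: with t_0 = -10, the lower central binomial (prefactor -10) hides (1/2)_k.
Consecutive-term ratio: r(k) = \frac{1}{2} * 1 / [(k+\frac{1}{3}) (k+\frac{1}{2}) (k+1)] - rational in k. x = \frac{1}{2}; t_0 = -10; negate the roots.


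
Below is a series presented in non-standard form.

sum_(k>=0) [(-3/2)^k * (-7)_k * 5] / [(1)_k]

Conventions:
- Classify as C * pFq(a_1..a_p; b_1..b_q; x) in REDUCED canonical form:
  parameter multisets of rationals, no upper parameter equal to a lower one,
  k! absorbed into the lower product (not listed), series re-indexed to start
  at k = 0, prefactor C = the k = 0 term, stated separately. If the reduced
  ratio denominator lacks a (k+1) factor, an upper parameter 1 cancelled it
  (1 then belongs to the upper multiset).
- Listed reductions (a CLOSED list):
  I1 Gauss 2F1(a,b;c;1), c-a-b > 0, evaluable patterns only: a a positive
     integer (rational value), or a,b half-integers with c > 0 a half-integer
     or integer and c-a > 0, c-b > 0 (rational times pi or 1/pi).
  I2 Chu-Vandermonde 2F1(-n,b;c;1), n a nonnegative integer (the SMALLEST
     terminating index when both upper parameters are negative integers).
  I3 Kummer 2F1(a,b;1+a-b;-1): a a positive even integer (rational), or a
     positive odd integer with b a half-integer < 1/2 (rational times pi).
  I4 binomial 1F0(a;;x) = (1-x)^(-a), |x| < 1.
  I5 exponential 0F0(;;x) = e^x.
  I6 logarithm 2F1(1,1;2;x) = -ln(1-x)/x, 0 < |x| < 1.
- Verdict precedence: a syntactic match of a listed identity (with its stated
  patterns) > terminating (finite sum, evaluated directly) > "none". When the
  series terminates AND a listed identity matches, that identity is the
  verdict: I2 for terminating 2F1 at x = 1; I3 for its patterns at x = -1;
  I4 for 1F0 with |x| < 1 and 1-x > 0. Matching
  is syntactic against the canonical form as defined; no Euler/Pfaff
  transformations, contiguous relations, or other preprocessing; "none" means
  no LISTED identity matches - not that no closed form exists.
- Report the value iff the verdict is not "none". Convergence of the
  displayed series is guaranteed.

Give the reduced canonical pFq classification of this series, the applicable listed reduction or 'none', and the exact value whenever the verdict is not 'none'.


This is 5 * 1F0(-7; -; -3/2) in reduced canonical form. Verdict: terminating - upper parameter -7 makes this a finite sum (last index 7), evaluated exactly. Value: 390625/128.

First insight: with t_0 = 5, (1)_k (prefactor 5) is k! itself.
Step ratio: r(k) = (-3/2) * (k-7) / [(k+1)] - rational in k. x = (-3/2); t_0 = 5; negate the roots.


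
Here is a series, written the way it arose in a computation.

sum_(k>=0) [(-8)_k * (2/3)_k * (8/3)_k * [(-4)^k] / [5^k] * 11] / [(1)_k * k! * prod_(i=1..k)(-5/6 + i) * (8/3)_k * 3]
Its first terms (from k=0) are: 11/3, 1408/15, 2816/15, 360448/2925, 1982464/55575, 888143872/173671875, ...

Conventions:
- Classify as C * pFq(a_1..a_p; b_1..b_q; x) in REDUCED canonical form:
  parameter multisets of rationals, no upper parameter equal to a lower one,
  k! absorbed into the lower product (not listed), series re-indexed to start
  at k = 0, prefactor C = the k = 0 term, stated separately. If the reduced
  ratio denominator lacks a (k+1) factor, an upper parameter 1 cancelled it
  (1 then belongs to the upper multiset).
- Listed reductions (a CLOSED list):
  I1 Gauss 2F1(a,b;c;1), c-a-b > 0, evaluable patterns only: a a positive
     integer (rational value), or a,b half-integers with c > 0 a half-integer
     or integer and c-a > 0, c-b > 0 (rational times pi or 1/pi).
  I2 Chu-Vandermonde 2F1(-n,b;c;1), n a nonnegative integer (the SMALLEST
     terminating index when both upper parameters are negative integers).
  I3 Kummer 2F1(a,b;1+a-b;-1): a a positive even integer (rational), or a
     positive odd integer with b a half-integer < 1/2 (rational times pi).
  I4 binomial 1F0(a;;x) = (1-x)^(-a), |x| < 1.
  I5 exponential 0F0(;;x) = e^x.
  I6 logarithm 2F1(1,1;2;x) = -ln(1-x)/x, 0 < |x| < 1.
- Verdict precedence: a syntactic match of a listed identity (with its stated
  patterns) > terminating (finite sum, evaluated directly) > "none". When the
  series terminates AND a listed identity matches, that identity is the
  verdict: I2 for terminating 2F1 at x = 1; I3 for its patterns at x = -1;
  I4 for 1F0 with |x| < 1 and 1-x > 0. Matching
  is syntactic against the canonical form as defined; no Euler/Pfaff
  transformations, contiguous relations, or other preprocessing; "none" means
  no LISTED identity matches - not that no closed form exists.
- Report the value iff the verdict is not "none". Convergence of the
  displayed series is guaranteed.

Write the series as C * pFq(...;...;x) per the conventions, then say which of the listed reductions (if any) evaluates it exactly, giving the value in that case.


Key step: t_0 = 11/3 here, and the two geometric factors (prefactor 11/3) combine into one argument.
Ratio: r(k) = (-4/5) * (k-8) (k+2/3) / [(k+1/6) (k+1) (k+1)] - rational in k. x = (-4/5); t_0 = 11/3; negate the roots.

Classification (C = 11/3): 2F2 with upper {-8, 2/3}, lower {1/6, 1}, argument x = -4/5. Verdict: terminating at k = 8: the factor (-8)_k kills every later term; summing the 9 survivors is exact. Exact value: 288879274549363553/642425291015625.


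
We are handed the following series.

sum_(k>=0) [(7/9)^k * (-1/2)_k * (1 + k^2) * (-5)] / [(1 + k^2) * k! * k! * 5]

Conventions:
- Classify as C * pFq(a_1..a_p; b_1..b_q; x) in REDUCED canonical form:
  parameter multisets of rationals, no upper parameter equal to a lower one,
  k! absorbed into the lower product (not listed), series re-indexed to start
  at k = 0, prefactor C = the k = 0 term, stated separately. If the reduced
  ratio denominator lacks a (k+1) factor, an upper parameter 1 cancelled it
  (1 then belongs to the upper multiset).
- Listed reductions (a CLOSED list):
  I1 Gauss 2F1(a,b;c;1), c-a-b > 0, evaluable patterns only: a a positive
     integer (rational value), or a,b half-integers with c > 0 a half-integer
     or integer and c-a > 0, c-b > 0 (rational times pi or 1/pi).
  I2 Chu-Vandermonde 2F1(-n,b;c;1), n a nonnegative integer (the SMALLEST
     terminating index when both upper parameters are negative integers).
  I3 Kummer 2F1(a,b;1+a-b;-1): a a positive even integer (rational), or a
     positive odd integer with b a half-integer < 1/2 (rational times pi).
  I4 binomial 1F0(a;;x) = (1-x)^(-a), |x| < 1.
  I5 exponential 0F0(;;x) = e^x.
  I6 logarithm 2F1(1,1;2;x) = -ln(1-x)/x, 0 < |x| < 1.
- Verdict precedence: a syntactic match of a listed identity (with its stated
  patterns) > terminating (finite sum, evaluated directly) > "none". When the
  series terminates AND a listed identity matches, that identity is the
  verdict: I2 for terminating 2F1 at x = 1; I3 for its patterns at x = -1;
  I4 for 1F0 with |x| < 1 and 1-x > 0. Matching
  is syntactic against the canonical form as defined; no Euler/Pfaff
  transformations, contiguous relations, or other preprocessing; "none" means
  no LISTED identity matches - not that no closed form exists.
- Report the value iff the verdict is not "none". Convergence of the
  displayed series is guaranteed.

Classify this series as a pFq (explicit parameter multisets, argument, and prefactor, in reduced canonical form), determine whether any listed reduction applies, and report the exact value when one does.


Prefactor -1, argument 7/9: 1F1 with upper {-1/2} over lower {1}. Verdict: none (x = 7/9): each listed identity misses the multisets {-1/2} ; {1}.

First insight: t_0 being -1, the denominator's factorial ratio (prefactor -1) is a lower Pochhammer.
Adjacent-term ratio: r(k) = (7/9) * (k-1/2) / [(k+1) (k+1)] - rational in k. x = (7/9); t_0 = -1; negate the roots.


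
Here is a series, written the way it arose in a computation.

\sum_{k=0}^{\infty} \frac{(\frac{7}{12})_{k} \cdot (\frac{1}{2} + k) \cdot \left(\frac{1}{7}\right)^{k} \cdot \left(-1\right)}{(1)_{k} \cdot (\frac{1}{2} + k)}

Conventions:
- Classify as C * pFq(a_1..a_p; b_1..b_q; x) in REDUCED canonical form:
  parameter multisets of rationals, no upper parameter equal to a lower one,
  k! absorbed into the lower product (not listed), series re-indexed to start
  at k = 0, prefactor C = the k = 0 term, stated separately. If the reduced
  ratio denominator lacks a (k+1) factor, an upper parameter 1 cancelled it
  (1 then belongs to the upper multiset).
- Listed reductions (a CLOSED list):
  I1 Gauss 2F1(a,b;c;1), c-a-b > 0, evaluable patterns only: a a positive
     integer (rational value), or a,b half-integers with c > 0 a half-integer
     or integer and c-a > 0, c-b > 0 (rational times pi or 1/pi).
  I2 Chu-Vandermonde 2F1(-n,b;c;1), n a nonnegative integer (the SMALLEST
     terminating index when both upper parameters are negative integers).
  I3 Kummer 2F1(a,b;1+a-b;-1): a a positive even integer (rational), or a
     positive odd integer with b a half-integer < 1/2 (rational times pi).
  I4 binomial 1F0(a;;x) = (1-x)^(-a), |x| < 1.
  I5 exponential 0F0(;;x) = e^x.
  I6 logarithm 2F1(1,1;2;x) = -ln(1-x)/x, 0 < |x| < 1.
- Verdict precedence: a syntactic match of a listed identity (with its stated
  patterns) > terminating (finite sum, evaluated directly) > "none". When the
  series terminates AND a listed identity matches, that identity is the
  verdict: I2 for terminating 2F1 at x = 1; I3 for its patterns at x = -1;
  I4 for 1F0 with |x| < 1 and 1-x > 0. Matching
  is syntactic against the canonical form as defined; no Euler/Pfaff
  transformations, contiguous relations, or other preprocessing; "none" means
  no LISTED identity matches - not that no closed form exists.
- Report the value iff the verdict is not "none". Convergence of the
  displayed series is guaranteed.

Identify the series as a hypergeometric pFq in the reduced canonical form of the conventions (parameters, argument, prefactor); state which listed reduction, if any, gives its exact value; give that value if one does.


x = \frac{1}{7} here; the reduced form reads 1F0, upper {\frac{7}{12}}, lower {-}, C = -1. Verdict: the I4 binomial reduction matches (the 1F0 binomial series: exponent -7/12, x = \frac{1}{7}). Value: \left(-1\right) \cdot \left(\frac{6}{7}\right)^{-\frac{7}{12}}.

The tell: x = \frac{1}{7} and the factor k + 1/2 cancels (top and bottom), leaving C = -1.
Consecutive-term ratio: r(k) = \frac{1}{7} * (k+\frac{7}{12}) / [(k+1)] - rational in k. x = \frac{1}{7}; t_0 = -1; negate the roots.


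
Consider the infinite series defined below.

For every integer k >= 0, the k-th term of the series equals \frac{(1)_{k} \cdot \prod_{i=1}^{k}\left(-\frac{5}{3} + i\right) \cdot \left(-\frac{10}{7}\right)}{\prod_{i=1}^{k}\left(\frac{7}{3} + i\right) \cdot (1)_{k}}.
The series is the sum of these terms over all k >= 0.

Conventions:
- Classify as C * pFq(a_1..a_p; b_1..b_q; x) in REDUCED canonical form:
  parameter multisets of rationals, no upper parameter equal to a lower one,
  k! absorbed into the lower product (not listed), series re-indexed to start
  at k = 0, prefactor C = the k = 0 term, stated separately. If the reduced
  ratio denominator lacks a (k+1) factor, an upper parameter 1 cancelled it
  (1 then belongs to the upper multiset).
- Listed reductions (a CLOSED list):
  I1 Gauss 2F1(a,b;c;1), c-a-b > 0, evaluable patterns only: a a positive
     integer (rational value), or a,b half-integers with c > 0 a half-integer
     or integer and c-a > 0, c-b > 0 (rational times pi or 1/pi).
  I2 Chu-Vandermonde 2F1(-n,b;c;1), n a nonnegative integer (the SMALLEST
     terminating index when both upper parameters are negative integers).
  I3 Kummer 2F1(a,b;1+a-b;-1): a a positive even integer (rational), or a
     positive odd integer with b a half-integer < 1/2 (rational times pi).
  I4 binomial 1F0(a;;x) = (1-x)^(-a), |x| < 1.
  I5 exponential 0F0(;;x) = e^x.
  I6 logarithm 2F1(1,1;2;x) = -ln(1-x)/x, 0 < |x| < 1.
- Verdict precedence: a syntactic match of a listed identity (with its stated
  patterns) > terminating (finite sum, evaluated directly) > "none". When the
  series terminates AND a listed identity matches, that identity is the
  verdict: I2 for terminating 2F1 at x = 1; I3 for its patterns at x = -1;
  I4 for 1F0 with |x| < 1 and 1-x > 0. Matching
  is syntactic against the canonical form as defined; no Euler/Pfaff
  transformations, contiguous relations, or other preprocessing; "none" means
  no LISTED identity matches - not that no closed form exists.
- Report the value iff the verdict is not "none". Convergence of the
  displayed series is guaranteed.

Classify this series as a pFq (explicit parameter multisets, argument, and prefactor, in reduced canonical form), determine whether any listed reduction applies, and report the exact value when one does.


With C = -\frac{10}{7}: the canonical form is 2F1(-\frac{2}{3}, 1; \frac{10}{3}; 1). Verdict: Gauss (I1, integer-parameter pattern) applies (x = 1: the Gamma ratio telescopes since c-a-b = 3 > 0 and a = 1 in Z>0). Value: -\frac{10}{9}.

First insight: with t_0 = -\frac{10}{7}, (1)_k (prefactor -10/7) is k! itself.
Term ratio: r(k) = 1 * (k-\frac{2}{3}) (k+1) / [(k+\frac{10}{3}) (k+1)] - rational; roots negated = parameters, x = 1, C = -\frac{10}{7}.
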